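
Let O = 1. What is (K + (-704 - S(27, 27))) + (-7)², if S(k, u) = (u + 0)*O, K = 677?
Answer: -5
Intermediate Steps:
S(k, u) = u (S(k, u) = (u + 0)*1 = u*1 = u)
(K + (-704 - S(27, 27))) + (-7)² = (677 + (-704 - 1*27)) + (-7)² = (677 + (-704 - 27)) + 49 = (677 - 731) + 49 = -54 + 49 = -5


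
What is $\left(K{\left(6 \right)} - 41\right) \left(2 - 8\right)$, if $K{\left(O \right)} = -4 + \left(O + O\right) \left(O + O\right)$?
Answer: $-594$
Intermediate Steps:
$K{\left(O \right)} = -4 + 4 O^{2}$ ($K{\left(O \right)} = -4 + 2 O 2 O = -4 + 4 O^{2}$)
$\left(K{\left(6 \right)} - 41\right) \left(2 - 8\right) = \left(\left(-4 + 4 \cdot 6^{2}\right) - 41\right) \left(2 - 8\right) = \left(\left(-4 + 4 \cdot 36\right) - 41\right) \left(2 - 8\right) = \left(\left(-4 + 144\right) - 41\right) \left(-6\right) = \left(140 - 41\right) \left(-6\right) = 99 \left(-6\right) = -594$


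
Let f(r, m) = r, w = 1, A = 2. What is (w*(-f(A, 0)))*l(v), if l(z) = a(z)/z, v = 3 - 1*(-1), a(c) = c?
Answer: -2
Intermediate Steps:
v = 4 (v = 3 + 1 = 4)
l(z) = 1 (l(z) = z/z = 1)
(w*(-f(A, 0)))*l(v) = (1*(-1*2))*1 = (1*(-2))*1 = -2*1 = -2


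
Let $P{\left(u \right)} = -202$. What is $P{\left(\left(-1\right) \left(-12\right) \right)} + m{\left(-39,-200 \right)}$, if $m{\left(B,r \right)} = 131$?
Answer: $-71$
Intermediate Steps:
$P{\left(\left(-1\right) \left(-12\right) \right)} + m{\left(-39,-200 \right)} = -202 + 131 = -71$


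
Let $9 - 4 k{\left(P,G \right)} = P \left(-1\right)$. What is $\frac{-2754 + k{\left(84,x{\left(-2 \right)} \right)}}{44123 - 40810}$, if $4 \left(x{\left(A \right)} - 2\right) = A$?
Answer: $- \frac{10923}{13252} \approx -0.82425$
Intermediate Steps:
$x{\left(A \right)} = 2 + \frac{A}{4}$
$k{\left(P,G \right)} = \frac{9}{4} + \frac{P}{4}$ ($k{\left(P,G \right)} = \frac{9}{4} - \frac{P \left(-1\right)}{4} = \frac{9}{4} - \frac{\left(-1\right) P}{4} = \frac{9}{4} + \frac{P}{4}$)
$\frac{-2754 + k{\left(84,x{\left(-2 \right)} \right)}}{44123 - 40810} = \frac{-2754 + \left(\frac{9}{4} + \frac{1}{4} \cdot 84\right)}{44123 - 40810} = \frac{-2754 + \left(\frac{9}{4} + 21\right)}{3313} = \left(-2754 + \frac{93}{4}\right) \frac{1}{3313} = \left(- \frac{10923}{4}\right) \frac{1}{3313} = - \frac{10923}{13252}$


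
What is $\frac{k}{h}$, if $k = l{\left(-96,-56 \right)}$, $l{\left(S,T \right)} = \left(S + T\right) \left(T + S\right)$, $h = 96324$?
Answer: $\frac{5776}{24081} \approx 0.23986$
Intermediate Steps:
$l{\left(S,T \right)} = \left(S + T\right)^{2}$ ($l{\left(S,T \right)} = \left(S + T\right) \left(S + T\right) = \left(S + T\right)^{2}$)
$k = 23104$ ($k = \left(-96 - 56\right)^{2} = \left(-152\right)^{2} = 23104$)
$\frac{k}{h} = \frac{23104}{96324} = 23104 \cdot \frac{1}{96324} = \frac{5776}{24081}$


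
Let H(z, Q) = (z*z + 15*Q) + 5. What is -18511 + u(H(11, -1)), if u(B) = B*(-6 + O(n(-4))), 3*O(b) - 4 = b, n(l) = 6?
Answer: -18807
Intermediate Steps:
O(b) = 4/3 + b/3
H(z, Q) = 5 + z**2 + 15*Q (H(z, Q) = (z**2 + 15*Q) + 5 = 5 + z**2 + 15*Q)
u(B) = -8*B/3 (u(B) = B*(-6 + (4/3 + (1/3)*6)) = B*(-6 + (4/3 + 2)) = B*(-6 + 10/3) = B*(-8/3) = -8*B/3)
-18511 + u(H(11, -1)) = -18511 - 8*(5 + 11**2 + 15*(-1))/3 = -18511 - 8*(5 + 121 - 15)/3 = -18511 - 8/3*111 = -18511 - 296 = -18807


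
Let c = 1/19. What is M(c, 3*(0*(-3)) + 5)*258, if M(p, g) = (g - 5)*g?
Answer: 0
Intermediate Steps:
c = 1/19 ≈ 0.052632
M(p, g) = g*(-5 + g) (M(p, g) = (-5 + g)*g = g*(-5 + g))
M(c, 3*(0*(-3)) + 5)*258 = ((3*(0*(-3)) + 5)*(-5 + (3*(0*(-3)) + 5)))*258 = ((3*0 + 5)*(-5 + (3*0 + 5)))*258 = ((0 + 5)*(-5 + (0 + 5)))*258 = (5*(-5 + 5))*258 = (5*0)*258 = 0*258 = 0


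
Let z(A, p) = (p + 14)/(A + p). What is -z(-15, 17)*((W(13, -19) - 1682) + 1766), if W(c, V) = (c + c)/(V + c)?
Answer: -7409/6 ≈ -1234.8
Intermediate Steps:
z(A, p) = (14 + p)/(A + p)
W(c, V) = 2*c/(V + c) (W(c, V) = (2*c)/(V + c) = 2*c/(V + c))
-z(-15, 17)*((W(13, -19) - 1682) + 1766) = -(14 + 17)/(-15 + 17)*((2*13/(-19 + 13) - 1682) + 1766) = -31/2*((2*13/(-6) - 1682) + 1766) = -(½)*31*((2*13*(-⅙) - 1682) + 1766) = -31*((-13/3 - 1682) + 1766)/2 = -31*(-5059/3 + 1766)/2 = -31*239/(2*3) = -1*7409/6 = -7409/6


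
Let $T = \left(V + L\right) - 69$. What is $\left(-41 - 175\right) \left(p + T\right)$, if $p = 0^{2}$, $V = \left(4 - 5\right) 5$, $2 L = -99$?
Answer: $26676$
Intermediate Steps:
$L = - \frac{99}{2}$ ($L = \frac{1}{2} \left(-99\right) = - \frac{99}{2} \approx -49.5$)
$V = -5$ ($V = \left(-1\right) 5 = -5$)
$p = 0$
$T = - \frac{247}{2}$ ($T = \left(-5 - \frac{99}{2}\right) - 69 = - \frac{109}{2} - 69 = - \frac{247}{2} \approx -123.5$)
$\left(-41 - 175\right) \left(p + T\right) = \left(-41 - 175\right) \left(0 - \frac{247}{2}\right) = \left(-216\right) \left(- \frac{247}{2}\right) = 26676$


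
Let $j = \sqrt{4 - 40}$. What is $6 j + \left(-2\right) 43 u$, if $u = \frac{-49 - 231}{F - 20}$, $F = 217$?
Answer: $\frac{24080}{197} + 36 i \approx 122.23 + 36.0 i$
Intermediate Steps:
$j = 6 i$ ($j = \sqrt{-36} = 6 i \approx 6.0 i$)
$u = - \frac{280}{197}$ ($u = \frac{-49 - 231}{217 - 20} = - \frac{280}{197} \approx -1.4213$)
$6 j + \left(-2\right) 43 u = 6 \cdot 6 i + \left(-2\right) 43 \left(- \frac{280}{197}\right) = 36 i - - \frac{24080}{197} = 36 i + \frac{24080}{197} = \frac{24080}{197} + 36 i$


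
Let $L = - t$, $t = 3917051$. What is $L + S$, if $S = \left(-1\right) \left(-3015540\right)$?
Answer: $-901511$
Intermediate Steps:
$S = 3015540$
$L = -3917051$ ($L = \left(-1\right) 3917051 = -3917051$)
$L + S = -3917051 + 3015540 = -901511$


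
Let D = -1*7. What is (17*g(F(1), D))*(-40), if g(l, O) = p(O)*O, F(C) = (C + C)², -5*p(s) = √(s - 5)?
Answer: -1904*I*√3 ≈ -3297.8*I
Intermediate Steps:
p(s) = -√(-5 + s)/5 (p(s) = -√(s - 5)/5 = -√(-5 + s)/5)
F(C) = 4*C² (F(C) = (2*C)² = 4*C²)
D = -7
g(l, O) = -O*√(-5 + O)/5 (g(l, O) = (-√(-5 + O)/5)*O = -O*√(-5 + O)/5)
(17*g(F(1), D))*(-40) = (17*(-⅕*(-7)*√(-5 - 7)))*(-40) = (17*(-⅕*(-7)*√(-12)))*(-40) = (17*(-⅕*(-7)*2*I*√3))*(-40) = (17*(14*I*√3/5))*(-40) = (238*I*√3/5)*(-40) = -1904*I*√3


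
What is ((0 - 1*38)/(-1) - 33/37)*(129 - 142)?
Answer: -17849/37 ≈ -482.41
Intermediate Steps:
((0 - 1*38)/(-1) - 33/37)*(129 - 142) = ((0 - 38)*(-1) - 33*1/37)*(-13) = (-38*(-1) - 33/37)*(-13) = (38 - 33/37)*(-13) = (1373/37)*(-13) = -17849/37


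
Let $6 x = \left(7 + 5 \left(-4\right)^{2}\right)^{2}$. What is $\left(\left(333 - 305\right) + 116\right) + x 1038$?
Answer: $1309581$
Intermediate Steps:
$x = \frac{2523}{2}$ ($x = \frac{\left(7 + 5 \left(-4\right)^{2}\right)^{2}}{6} = \frac{\left(7 + 5 \cdot 16\right)^{2}}{6} = \frac{\left(7 + 80\right)^{2}}{6} = \frac{87^{2}}{6} = \frac{1}{6} \cdot 7569 = \frac{2523}{2} \approx 1261.5$)
$\left(\left(333 - 305\right) + 116\right) + x 1038 = \left(\left(333 - 305\right) + 116\right) + \frac{2523}{2} \cdot 1038 = \left(28 + 116\right) + 1309437 = 144 + 1309437 = 1309581$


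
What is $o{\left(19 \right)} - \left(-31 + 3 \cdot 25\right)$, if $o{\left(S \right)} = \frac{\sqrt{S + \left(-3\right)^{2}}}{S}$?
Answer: $-44 + \frac{2 \sqrt{7}}{19} \approx -43.721$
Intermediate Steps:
$o{\left(S \right)} = \frac{\sqrt{9 + S}}{S}$ ($o{\left(S \right)} = \frac{\sqrt{S + 9}}{S} = \frac{\sqrt{9 + S}}{S}$)
$o{\left(19 \right)} - \left(-31 + 3 \cdot 25\right) = \frac{\sqrt{9 + 19}}{19} - \left(-31 + 3 \cdot 25\right) = \frac{\sqrt{28}}{19} - \left(-31 + 75\right) = \frac{2 \sqrt{7}}{19} - 44 = -44 + \frac{2 \sqrt{7}}{19}$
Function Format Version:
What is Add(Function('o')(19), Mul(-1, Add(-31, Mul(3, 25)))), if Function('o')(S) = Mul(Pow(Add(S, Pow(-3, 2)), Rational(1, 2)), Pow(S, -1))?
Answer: Add(-44, Mul(Rational(2, 19), Pow(7, Rational(1, 2)))) ≈ -43.721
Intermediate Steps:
Function('o')(S) = Mul(Pow(S, -1), Pow(Add(9, S), Rational(1, 2))) (Function('o')(S) = Mul(Pow(Add(S, 9), Rational(1, 2)), Pow(S, -1)) = Mul(Pow(Add(9, S), Rational(1, 2)), Pow(S, -1)) = Mul(Pow(S, -1), Pow(Add(9, S), Rational(1, 2))))
Add(Function('o')(19), Mul(-1, Add(-31, Mul(3, 25)))) = Add(Mul(Pow(19, -1), Pow(Add(9, 19), Rational(1, 2))), Mul(-1, Add(-31, Mul(3, 25)))) = Add(Mul(Rational(1, 19), Pow(28, Rational(1, 2))), Mul(-1, Add(-31, 75))) = Add(Mul(Rational(1, 19), Mul(2, Pow(7, Rational(1, 2)))), Mul(-1, 44)) = Add(Mul(Rational(2, 19), Pow(7, Rational(1, 2))), -44) = Add(-44, Mul(Rational(2, 19), Pow(7, Rational(1, 2))))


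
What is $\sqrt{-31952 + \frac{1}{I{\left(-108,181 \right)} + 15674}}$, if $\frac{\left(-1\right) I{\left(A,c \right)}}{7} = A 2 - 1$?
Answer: $\frac{i \sqrt{9444987186855}}{17193} \approx 178.75 i$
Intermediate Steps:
$I{\left(A,c \right)} = 7 - 14 A$ ($I{\left(A,c \right)} = - 7 \left(A 2 - 1\right) = - 7 \left(2 A - 1\right) = - 7 \left(-1 + 2 A\right) = 7 - 14 A$)
$\sqrt{-31952 + \frac{1}{I{\left(-108,181 \right)} + 15674}} = \sqrt{-31952 + \frac{1}{\left(7 - -1512\right) + 15674}} = \sqrt{-31952 + \frac{1}{\left(7 + 1512\right) + 15674}} = \sqrt{-31952 + \frac{1}{1519 + 15674}} = \sqrt{-31952 + \frac{1}{17193}} = \sqrt{- \frac{549350735}{17193}} = \frac{i \sqrt{9444987186855}}{17193}$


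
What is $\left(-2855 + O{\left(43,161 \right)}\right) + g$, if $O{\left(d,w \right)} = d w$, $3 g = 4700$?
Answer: $\frac{16904}{3} \approx 5634.7$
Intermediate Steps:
$g = \frac{4700}{3}$ ($g = \frac{1}{3} \cdot 4700 = \frac{4700}{3} \approx 1566.7$)
$\left(-2855 + O{\left(43,161 \right)}\right) + g = \left(-2855 + 43 \cdot 161\right) + \frac{4700}{3} = \left(-2855 + 6923\right) + \frac{4700}{3} = 4068 + \frac{4700}{3} = \frac{16904}{3}$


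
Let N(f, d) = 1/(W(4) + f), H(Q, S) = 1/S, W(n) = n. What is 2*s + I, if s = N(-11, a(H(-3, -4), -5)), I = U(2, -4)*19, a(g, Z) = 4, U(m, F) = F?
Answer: -534/7 ≈ -76.286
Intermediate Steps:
I = -76 (I = -4*19 = -76)
N(f, d) = 1/(4 + f)
s = -⅐ (s = 1/(4 - 11) = 1/(-7) = -⅐ ≈ -0.14286)
2*s + I = 2*(-⅐) - 76 = -2/7 - 76 = -534/7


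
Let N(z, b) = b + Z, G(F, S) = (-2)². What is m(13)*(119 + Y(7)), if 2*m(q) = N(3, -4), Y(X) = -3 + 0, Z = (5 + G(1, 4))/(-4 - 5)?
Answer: -290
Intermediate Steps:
G(F, S) = 4
Z = -1 (Z = (5 + 4)/(-4 - 5) = 9/(-9) = 9*(-⅑) = -1)
N(z, b) = -1 + b (N(z, b) = b - 1 = -1 + b)
Y(X) = -3
m(q) = -5/2 (m(q) = (-1 - 4)/2 = (½)*(-5) = -5/2)
m(13)*(119 + Y(7)) = -5*(119 - 3)/2 = -5/2*116 = -290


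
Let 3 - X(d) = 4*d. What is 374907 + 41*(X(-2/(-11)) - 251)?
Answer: 4011801/11 ≈ 3.6471e+5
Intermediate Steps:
X(d) = 3 - 4*d
374907 + 41*(X(-2/(-11)) - 251) = 374907 + 41*((3 - (-8)/(-11)) - 251) = 374907 + 41*((3 - (-8)*(-1)/11) - 251) = 374907 + 41*((3 - 4*2/11) - 251) = 374907 + 41*((3 - 8/11) - 251) = 374907 + 41*(25/11 - 251) = 374907 + 41*(-2736/11) = 374907 - 112176/11 = 4011801/11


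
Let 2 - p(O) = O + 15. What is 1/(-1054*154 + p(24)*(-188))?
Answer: -1/155360 ≈ -6.4367e-6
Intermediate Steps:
p(O) = -13 - O (p(O) = 2 - (O + 15) = 2 - (15 + O) = 2 + (-15 - O) = -13 - O)
1/(-1054*154 + p(24)*(-188)) = 1/(-1054*154 + (-13 - 1*24)*(-188)) = 1/(-162316 + (-13 - 24)*(-188)) = 1/(-162316 - 37*(-188)) = 1/(-162316 + 6956) = 1/(-155360) = -1/155360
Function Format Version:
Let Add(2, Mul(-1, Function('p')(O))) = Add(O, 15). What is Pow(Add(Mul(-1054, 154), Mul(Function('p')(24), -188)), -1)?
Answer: Rational(-1, 155360) ≈ -6.4367e-6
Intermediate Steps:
Function('p')(O) = Add(-13, Mul(-1, O)) (Function('p')(O) = Add(2, Mul(-1, Add(O, 15))) = Add(2, Mul(-1, Add(15, O))) = Add(2, Add(-15, Mul(-1, O))) = Add(-13, Mul(-1, O)))
Pow(Add(Mul(-1054, 154), Mul(Function('p')(24), -188)), -1) = Pow(Add(Mul(-1054, 154), Mul(Add(-13, Mul(-1, 24)), -188)), -1) = Pow(Add(-162316, Mul(Add(-13, -24), -188)), -1) = Pow(Add(-162316, Mul(-37, -188)), -1) = Pow(Add(-162316, 6956), -1) = Pow(-155360, -1) = Rational(-1, 155360)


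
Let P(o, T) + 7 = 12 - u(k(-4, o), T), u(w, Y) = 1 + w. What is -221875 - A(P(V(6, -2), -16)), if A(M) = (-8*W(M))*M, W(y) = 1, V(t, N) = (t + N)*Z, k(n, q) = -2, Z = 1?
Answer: -221827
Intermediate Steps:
V(t, N) = N + t (V(t, N) = (t + N)*1 = (N + t)*1 = N + t)
P(o, T) = 6 (P(o, T) = -7 + (12 - (1 - 2)) = -7 + (12 - 1*(-1)) = -7 + (12 + 1) = -7 + 13 = 6)
A(M) = -8*M (A(M) = (-8*1)*M = -8*M)
-221875 - A(P(V(6, -2), -16)) = -221875 - (-8)*6 = -221875 - 1*(-48) = -221875 + 48 = -221827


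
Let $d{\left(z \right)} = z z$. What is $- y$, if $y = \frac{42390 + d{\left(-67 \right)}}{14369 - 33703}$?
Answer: $\frac{6697}{2762} \approx 2.4247$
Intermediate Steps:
$d{\left(z \right)} = z^{2}$
$y = - \frac{6697}{2762}$ ($y = \frac{42390 + \left(-67\right)^{2}}{14369 - 33703} = \frac{42390 + 4489}{-19334} = 46879 \left(- \frac{1}{19334}\right) = - \frac{6697}{2762} \approx -2.4247$)
$- y = \left(-1\right) \left(- \frac{6697}{2762}\right) = \frac{6697}{2762}$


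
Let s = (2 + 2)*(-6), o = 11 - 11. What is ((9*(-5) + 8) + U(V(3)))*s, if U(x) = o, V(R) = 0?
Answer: 888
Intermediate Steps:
o = 0
s = -24 (s = 4*(-6) = -24)
U(x) = 0
((9*(-5) + 8) + U(V(3)))*s = ((9*(-5) + 8) + 0)*(-24) = ((-45 + 8) + 0)*(-24) = (-37 + 0)*(-24) = -37*(-24) = 888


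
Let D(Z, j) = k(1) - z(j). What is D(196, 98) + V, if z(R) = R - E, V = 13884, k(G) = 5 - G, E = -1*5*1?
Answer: 13785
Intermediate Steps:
E = -5 (E = -5*1 = -5)
z(R) = 5 + R (z(R) = R - 1*(-5) = R + 5 = 5 + R)
D(Z, j) = -1 - j (D(Z, j) = (5 - 1*1) - (5 + j) = (5 - 1) + (-5 - j) = 4 + (-5 - j) = -1 - j)
D(196, 98) + V = (-1 - 1*98) + 13884 = (-1 - 98) + 13884 = -99 + 13884 = 13785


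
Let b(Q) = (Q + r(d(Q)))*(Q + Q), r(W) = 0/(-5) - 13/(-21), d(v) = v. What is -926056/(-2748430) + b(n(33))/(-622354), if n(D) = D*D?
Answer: -10405872261998/2993368707385 ≈ -3.4763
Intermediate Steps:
n(D) = D**2
r(W) = 13/21 (r(W) = 0*(-1/5) - 13*(-1/21) = 0 + 13/21 = 13/21)
b(Q) = 2*Q*(13/21 + Q) (b(Q) = (Q + 13/21)*(Q + Q) = (13/21 + Q)*(2*Q) = 2*Q*(13/21 + Q))
-926056/(-2748430) + b(n(33))/(-622354) = -926056/(-2748430) + ((2/21)*33**2*(13 + 21*33**2))/(-622354) = -926056*(-1/2748430) + ((2/21)*1089*(13 + 21*1089))*(-1/622354) = 463028/1374215 + ((2/21)*1089*(13 + 22869))*(-1/622354) = 463028/1374215 + ((2/21)*1089*22882)*(-1/622354) = 463028/1374215 + (16612332/7)*(-1/622354) = 463028/1374215 - 8306166/2178239 = -10405872261998/2993368707385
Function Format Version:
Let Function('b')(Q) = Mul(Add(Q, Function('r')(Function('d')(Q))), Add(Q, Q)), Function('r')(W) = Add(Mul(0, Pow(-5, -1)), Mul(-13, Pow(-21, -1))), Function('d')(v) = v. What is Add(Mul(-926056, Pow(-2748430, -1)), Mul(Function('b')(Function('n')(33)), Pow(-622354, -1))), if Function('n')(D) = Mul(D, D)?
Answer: Rational(-10405872261998, 2993368707385) ≈ -3.4763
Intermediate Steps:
Function('n')(D) = Pow(D, 2)
Function('r')(W) = Rational(13, 21) (Function('r')(W) = Add(Mul(0, Rational(-1, 5)), Mul(-13, Rational(-1, 21))) = Add(0, Rational(13, 21)) = Rational(13, 21))
Function('b')(Q) = Mul(2, Q, Add(Rational(13, 21), Q)) (Function('b')(Q) = Mul(Add(Q, Rational(13, 21)), Add(Q, Q)) = Mul(Add(Rational(13, 21), Q), Mul(2, Q)) = Mul(2, Q, Add(Rational(13, 21), Q)))
Add(Mul(-926056, Pow(-2748430, -1)), Mul(Function('b')(Function('n')(33)), Pow(-622354, -1))) = Add(Mul(-926056, Pow(-2748430, -1)), Mul(Mul(Rational(2, 21), Pow(33, 2), Add(13, Mul(21, Pow(33, 2)))), Pow(-622354, -1))) = Add(Mul(-926056, Rational(-1, 2748430)), Mul(Mul(Rational(2, 21), 1089, Add(13, Mul(21, 1089))), Rational(-1, 622354))) = Add(Rational(463028, 1374215), Mul(Mul(Rational(2, 21), 1089, Add(13, 22869)), Rational(-1, 622354))) = Add(Rational(463028, 1374215), Mul(Mul(Rational(2, 21), 1089, 22882), Rational(-1, 622354))) = Add(Rational(463028, 1374215), Mul(Rational(16612332, 7), Rational(-1, 622354))) = Add(Rational(463028, 1374215), Rational(-8306166, 2178239)) = Rational(-10405872261998, 2993368707385)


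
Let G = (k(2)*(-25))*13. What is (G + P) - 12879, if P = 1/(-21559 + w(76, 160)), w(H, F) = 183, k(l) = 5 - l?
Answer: -296143105/21376 ≈ -13854.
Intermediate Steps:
P = -1/21376 (P = 1/(-21559 + 183) = 1/(-21376) = -1/21376 ≈ -4.6781e-5)
G = -975 (G = ((5 - 1*2)*(-25))*13 = ((5 - 2)*(-25))*13 = (3*(-25))*13 = -75*13 = -975)
(G + P) - 12879 = (-975 - 1/21376) - 12879 = -20841601/21376 - 12879 = -296143105/21376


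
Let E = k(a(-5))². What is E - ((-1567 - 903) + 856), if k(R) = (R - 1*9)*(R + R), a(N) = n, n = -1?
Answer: 2014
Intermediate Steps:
a(N) = -1
k(R) = 2*R*(-9 + R) (k(R) = (R - 9)*(2*R) = (-9 + R)*(2*R) = 2*R*(-9 + R))
E = 400 (E = (2*(-1)*(-9 - 1))² = (2*(-1)*(-10))² = 20² = 400)
E - ((-1567 - 903) + 856) = 400 - ((-1567 - 903) + 856) = 400 - (-2470 + 856) = 400 - 1*(-1614) = 400 + 1614 = 2014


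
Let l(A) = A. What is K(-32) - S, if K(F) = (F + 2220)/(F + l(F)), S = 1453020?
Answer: -23248867/16 ≈ -1.4531e+6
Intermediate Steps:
K(F) = (2220 + F)/(2*F) (K(F) = (F + 2220)/(F + F) = (2220 + F)/((2*F)) = (2220 + F)*(1/(2*F)) = (2220 + F)/(2*F))
K(-32) - S = (½)*(2220 - 32)/(-32) - 1*1453020 = (½)*(-1/32)*2188 - 1453020 = -547/16 - 1453020 = -23248867/16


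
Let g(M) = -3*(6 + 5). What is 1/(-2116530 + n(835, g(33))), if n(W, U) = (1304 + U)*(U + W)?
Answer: -1/1097188 ≈ -9.1142e-7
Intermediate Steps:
g(M) = -33 (g(M) = -3*11 = -33)
1/(-2116530 + n(835, g(33))) = 1/(-2116530 + ((-33)² + 1304*(-33) + 1304*835 - 33*835)) = 1/(-2116530 + (1089 - 43032 + 1088840 - 27555)) = 1/(-2116530 + 1019342) = 1/(-1097188) = -1/1097188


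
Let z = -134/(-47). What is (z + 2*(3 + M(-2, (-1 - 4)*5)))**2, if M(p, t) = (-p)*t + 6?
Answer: 13838400/2209 ≈ 6264.6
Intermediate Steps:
M(p, t) = 6 - p*t (M(p, t) = -p*t + 6 = 6 - p*t)
z = 134/47 (z = -134*(-1/47) = 134/47 ≈ 2.8511)
(z + 2*(3 + M(-2, (-1 - 4)*5)))**2 = (134/47 + 2*(3 + (6 - 1*(-2)*(-1 - 4)*5)))**2 = (134/47 + 2*(3 + (6 - 1*(-2)*(-5*5))))**2 = (134/47 + 2*(3 + (6 - 1*(-2)*(-25))))**2 = (134/47 + 2*(3 + (6 - 50)))**2 = (134/47 + 2*(3 - 44))**2 = (134/47 + 2*(-41))**2 = (134/47 - 82)**2 = (-3720/47)**2 = 13838400/2209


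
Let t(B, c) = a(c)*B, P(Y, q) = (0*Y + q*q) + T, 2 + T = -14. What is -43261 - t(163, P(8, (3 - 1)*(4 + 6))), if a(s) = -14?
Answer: -40979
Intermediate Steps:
T = -16 (T = -2 - 14 = -16)
P(Y, q) = -16 + q² (P(Y, q) = (0*Y + q*q) - 16 = (0 + q²) - 16 = q² - 16 = -16 + q²)
t(B, c) = -14*B
-43261 - t(163, P(8, (3 - 1)*(4 + 6))) = -43261 - (-14)*163 = -43261 - 1*(-2282) = -43261 + 2282 = -40979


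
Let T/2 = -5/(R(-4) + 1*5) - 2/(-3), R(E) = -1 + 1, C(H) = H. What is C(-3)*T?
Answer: 2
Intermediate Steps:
R(E) = 0
T = -⅔ (T = 2*(-5/(0 + 1*5) - 2/(-3)) = 2*(-5/(0 + 5) - 2*(-⅓)) = 2*(-5/5 + ⅔) = 2*(-5*⅕ + ⅔) = 2*(-1 + ⅔) = 2*(-⅓) = -⅔ ≈ -0.66667)
C(-3)*T = -3*(-⅔) = 2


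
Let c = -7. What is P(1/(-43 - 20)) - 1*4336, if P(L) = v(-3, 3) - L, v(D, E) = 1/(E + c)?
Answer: -1092731/252 ≈ -4336.2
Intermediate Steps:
v(D, E) = 1/(-7 + E) (v(D, E) = 1/(E - 7) = 1/(-7 + E))
P(L) = -¼ - L (P(L) = 1/(-7 + 3) - L = 1/(-4) - L = -¼ - L)
P(1/(-43 - 20)) - 1*4336 = (-¼ - 1/(-43 - 20)) - 1*4336 = (-¼ - 1/(-63)) - 4336 = (-¼ - 1*(-1/63)) - 4336 = (-¼ + 1/63) - 4336 = -59/252 - 4336 = -1092731/252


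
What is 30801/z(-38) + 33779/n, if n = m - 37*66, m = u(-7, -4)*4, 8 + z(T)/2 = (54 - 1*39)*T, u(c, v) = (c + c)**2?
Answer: -45058291/958324 ≈ -47.018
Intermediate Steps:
u(c, v) = 4*c**2 (u(c, v) = (2*c)**2 = 4*c**2)
z(T) = -16 + 30*T (z(T) = -16 + 2*((54 - 1*39)*T) = -16 + 2*((54 - 39)*T) = -16 + 2*(15*T) = -16 + 30*T)
m = 784 (m = (4*(-7)**2)*4 = (4*49)*4 = 196*4 = 784)
n = -1658 (n = 784 - 37*66 = 784 - 2442 = -1658)
30801/z(-38) + 33779/n = 30801/(-16 + 30*(-38)) + 33779/(-1658) = 30801/(-16 - 1140) + 33779*(-1/1658) = 30801/(-1156) - 33779/1658 = 30801*(-1/1156) - 33779/1658 = -30801/1156 - 33779/1658 = -45058291/958324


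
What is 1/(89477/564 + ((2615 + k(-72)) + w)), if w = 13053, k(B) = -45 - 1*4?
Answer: 564/8898593 ≈ 6.3381e-5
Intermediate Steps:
k(B) = -49 (k(B) = -45 - 4 = -49)
1/(89477/564 + ((2615 + k(-72)) + w)) = 1/(89477/564 + ((2615 - 49) + 13053)) = 1/(89477*(1/564) + (2566 + 13053)) = 1/(89477/564 + 15619) = 1/(8898593/564) = 564/8898593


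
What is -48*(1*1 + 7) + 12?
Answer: -372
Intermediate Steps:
-48*(1*1 + 7) + 12 = -48*(1 + 7) + 12 = -48*8 + 12 = -384 + 12 = -372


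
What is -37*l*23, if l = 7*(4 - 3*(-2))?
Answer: -59570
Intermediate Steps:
l = 70 (l = 7*(4 + 6) = 7*10 = 70)
-37*l*23 = -37*70*23 = -2590*23 = -59570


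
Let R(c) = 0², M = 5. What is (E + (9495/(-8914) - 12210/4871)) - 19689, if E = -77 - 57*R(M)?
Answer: -858396668089/43420094 ≈ -19770.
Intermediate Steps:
R(c) = 0
E = -77 (E = -77 - 57*0 = -77 + 0 = -77)
(E + (9495/(-8914) - 12210/4871)) - 19689 = (-77 + (9495/(-8914) - 12210/4871)) - 19689 = (-77 + (9495*(-1/8914) - 12210*1/4871)) - 19689 = (-77 + (-9495/8914 - 12210/4871)) - 19689 = (-77 - 155090085/43420094) - 19689 = -3498437323/43420094 - 19689 = -858396668089/43420094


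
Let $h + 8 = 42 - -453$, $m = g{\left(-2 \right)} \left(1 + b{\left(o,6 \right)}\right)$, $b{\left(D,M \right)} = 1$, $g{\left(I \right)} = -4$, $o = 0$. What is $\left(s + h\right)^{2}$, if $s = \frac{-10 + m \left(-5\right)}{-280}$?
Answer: $\frac{185858689}{784} \approx 2.3706 \cdot 10^{5}$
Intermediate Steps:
$m = -8$ ($m = - 4 \left(1 + 1\right) = \left(-4\right) 2 = -8$)
$s = - \frac{3}{28}$ ($s = \frac{-10 - -40}{-280} = \left(-10 + 40\right) \left(- \frac{1}{280}\right) = 30 \left(- \frac{1}{280}\right) = - \frac{3}{28} \approx -0.10714$)
$h = 487$ ($h = -8 + \left(42 - -453\right) = -8 + \left(42 + 453\right) = -8 + 495 = 487$)
$\left(s + h\right)^{2} = \left(- \frac{3}{28} + 487\right)^{2} = \left(\frac{13633}{28}\right)^{2} = \frac{185858689}{784}$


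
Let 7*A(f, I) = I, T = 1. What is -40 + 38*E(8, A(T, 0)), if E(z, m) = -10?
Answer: -420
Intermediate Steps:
A(f, I) = I/7
-40 + 38*E(8, A(T, 0)) = -40 + 38*(-10) = -40 - 380 = -420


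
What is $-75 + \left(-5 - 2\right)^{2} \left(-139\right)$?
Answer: $-6886$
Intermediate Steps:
$-75 + \left(-5 - 2\right)^{2} \left(-139\right) = -75 + \left(-7\right)^{2} \left(-139\right) = -75 + 49 \left(-139\right) = -75 - 6811 = -6886$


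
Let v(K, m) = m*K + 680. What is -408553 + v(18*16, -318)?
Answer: -499457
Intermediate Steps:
v(K, m) = 680 + K*m (v(K, m) = K*m + 680 = 680 + K*m)
-408553 + v(18*16, -318) = -408553 + (680 + (18*16)*(-318)) = -408553 + (680 + 288*(-318)) = -408553 + (680 - 91584) = -408553 - 90904 = -499457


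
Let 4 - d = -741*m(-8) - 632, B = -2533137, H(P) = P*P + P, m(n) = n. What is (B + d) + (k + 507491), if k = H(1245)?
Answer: -479668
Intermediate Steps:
H(P) = P + P**2 (H(P) = P**2 + P = P + P**2)
k = 1551270 (k = 1245*(1 + 1245) = 1245*1246 = 1551270)
d = -5292 (d = 4 - (-741*(-8) - 632) = 4 - (5928 - 632) = 4 - 1*5296 = 4 - 5296 = -5292)
(B + d) + (k + 507491) = (-2533137 - 5292) + (1551270 + 507491) = -2538429 + 2058761 = -479668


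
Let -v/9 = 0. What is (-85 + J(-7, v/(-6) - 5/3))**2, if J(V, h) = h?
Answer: 67600/9 ≈ 7511.1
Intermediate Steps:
v = 0 (v = -9*0 = 0)
(-85 + J(-7, v/(-6) - 5/3))**2 = (-85 + (0/(-6) - 5/3))**2 = (-85 + (0*(-1/6) - 5*1/3))**2 = (-85 + (0 - 5/3))**2 = (-85 - 5/3)**2 = (-260/3)**2 = 67600/9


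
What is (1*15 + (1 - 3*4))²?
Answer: 16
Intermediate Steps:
(1*15 + (1 - 3*4))² = (15 + (1 - 12))² = (15 - 11)² = 4² = 16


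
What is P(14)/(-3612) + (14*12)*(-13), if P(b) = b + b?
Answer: -281737/129 ≈ -2184.0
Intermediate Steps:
P(b) = 2*b
P(14)/(-3612) + (14*12)*(-13) = (2*14)/(-3612) + (14*12)*(-13) = 28*(-1/3612) + 168*(-13) = -1/129 - 2184 = -281737/129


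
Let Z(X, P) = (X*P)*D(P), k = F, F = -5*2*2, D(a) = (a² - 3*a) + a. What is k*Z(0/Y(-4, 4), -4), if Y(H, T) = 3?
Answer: 0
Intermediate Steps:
D(a) = a² - 2*a
F = -20 (F = -10*2 = -20)
k = -20
Z(X, P) = X*P²*(-2 + P) (Z(X, P) = (X*P)*(P*(-2 + P)) = (P*X)*(P*(-2 + P)) = X*P²*(-2 + P))
k*Z(0/Y(-4, 4), -4) = -20*0/3*(-4)²*(-2 - 4) = -20*0*(⅓)*16*(-6) = -0*16*(-6) = -20*0 = 0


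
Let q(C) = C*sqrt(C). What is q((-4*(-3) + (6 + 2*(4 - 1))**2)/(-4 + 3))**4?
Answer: 14412774445056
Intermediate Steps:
q(C) = C**(3/2)
q((-4*(-3) + (6 + 2*(4 - 1))**2)/(-4 + 3))**4 = (((-4*(-3) + (6 + 2*(4 - 1))**2)/(-4 + 3))**(3/2))**4 = (((12 + (6 + 2*3)**2)/(-1))**(3/2))**4 = (((12 + (6 + 6)**2)*(-1))**(3/2))**4 = (((12 + 12**2)*(-1))**(3/2))**4 = (((12 + 144)*(-1))**(3/2))**4 = ((156*(-1))**(3/2))**4 = ((-156)**(3/2))**4 = (-312*I*sqrt(39))**4 = 14412774445056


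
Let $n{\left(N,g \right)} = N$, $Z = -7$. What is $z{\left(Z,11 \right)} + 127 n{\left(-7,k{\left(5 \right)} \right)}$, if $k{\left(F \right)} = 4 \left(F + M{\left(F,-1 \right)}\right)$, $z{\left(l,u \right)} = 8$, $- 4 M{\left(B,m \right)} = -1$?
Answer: $-881$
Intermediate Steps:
$M{\left(B,m \right)} = \frac{1}{4}$ ($M{\left(B,m \right)} = \left(- \frac{1}{4}\right) \left(-1\right) = \frac{1}{4}$)
$k{\left(F \right)} = 1 + 4 F$ ($k{\left(F \right)} = 4 \left(F + \frac{1}{4}\right) = 4 \left(\frac{1}{4} + F\right) = 1 + 4 F$)
$z{\left(Z,11 \right)} + 127 n{\left(-7,k{\left(5 \right)} \right)} = 8 + 127 \left(-7\right) = 8 - 889 = -881$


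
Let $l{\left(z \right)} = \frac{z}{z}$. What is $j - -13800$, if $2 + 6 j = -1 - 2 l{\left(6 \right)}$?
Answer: $\frac{82795}{6} \approx 13799.0$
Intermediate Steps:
$l{\left(z \right)} = 1$
$j = - \frac{5}{6}$ ($j = - \frac{1}{3} + \frac{-1 - 2}{6} = - \frac{1}{3} + \frac{1}{6} \left(-3\right) = - \frac{1}{3} - \frac{1}{2} = - \frac{5}{6} \approx -0.83333$)
$j - -13800 = - \frac{5}{6} - -13800 = - \frac{5}{6} + 13800 = \frac{82795}{6}$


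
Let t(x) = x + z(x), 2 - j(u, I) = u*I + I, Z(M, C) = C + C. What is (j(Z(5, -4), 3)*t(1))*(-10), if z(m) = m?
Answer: -460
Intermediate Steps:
Z(M, C) = 2*C
j(u, I) = 2 - I - I*u (j(u, I) = 2 - (u*I + I) = 2 - (I*u + I) = 2 - (I + I*u) = 2 + (-I - I*u) = 2 - I - I*u)
t(x) = 2*x (t(x) = x + x = 2*x)
(j(Z(5, -4), 3)*t(1))*(-10) = ((2 - 1*3 - 1*3*2*(-4))*(2*1))*(-10) = ((2 - 3 - 1*3*(-8))*2)*(-10) = ((2 - 3 + 24)*2)*(-10) = (23*2)*(-10) = 46*(-10) = -460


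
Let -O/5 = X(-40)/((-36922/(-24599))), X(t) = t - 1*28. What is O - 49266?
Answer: -905317796/18461 ≈ -49040.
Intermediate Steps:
X(t) = -28 + t (X(t) = t - 28 = -28 + t)
O = 4181830/18461 (O = -5*(-28 - 40)/((-36922/(-24599))) = -(-340)/((-36922*(-1/24599))) = -(-340)/36922/24599 = -(-340)*24599/36922 = -5*(-836366/18461) = 4181830/18461 ≈ 226.52)
O - 49266 = 4181830/18461 - 49266 = -905317796/18461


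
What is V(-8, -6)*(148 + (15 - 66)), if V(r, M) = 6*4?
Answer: 2328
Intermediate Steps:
V(r, M) = 24
V(-8, -6)*(148 + (15 - 66)) = 24*(148 + (15 - 66)) = 24*(148 - 51) = 24*97 = 2328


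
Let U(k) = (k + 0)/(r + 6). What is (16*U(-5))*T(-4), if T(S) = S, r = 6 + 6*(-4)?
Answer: -80/3 ≈ -26.667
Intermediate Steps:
r = -18 (r = 6 - 24 = -18)
U(k) = -k/12 (U(k) = (k + 0)/(-18 + 6) = k/(-12) = k*(-1/12) = -k/12)
(16*U(-5))*T(-4) = (16*(-1/12*(-5)))*(-4) = (16*(5/12))*(-4) = (20/3)*(-4) = -80/3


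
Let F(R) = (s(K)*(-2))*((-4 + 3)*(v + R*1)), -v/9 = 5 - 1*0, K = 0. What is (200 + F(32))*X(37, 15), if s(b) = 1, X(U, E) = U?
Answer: 6438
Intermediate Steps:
v = -45 (v = -9*(5 - 1*0) = -9*(5 + 0) = -9*5 = -45)
F(R) = -90 + 2*R (F(R) = (1*(-2))*((-4 + 3)*(-45 + R*1)) = -(-2)*(-45 + R) = -2*(45 - R) = -90 + 2*R)
(200 + F(32))*X(37, 15) = (200 + (-90 + 2*32))*37 = (200 + (-90 + 64))*37 = (200 - 26)*37 = 174*37 = 6438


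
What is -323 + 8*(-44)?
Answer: -675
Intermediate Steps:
-323 + 8*(-44) = -323 - 352 = -675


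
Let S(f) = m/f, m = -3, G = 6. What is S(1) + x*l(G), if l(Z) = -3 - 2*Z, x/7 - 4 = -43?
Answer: 4092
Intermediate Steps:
x = -273 (x = 28 + 7*(-43) = 28 - 301 = -273)
S(f) = -3/f
S(1) + x*l(G) = -3/1 - 273*(-3 - 2*6) = -3*1 - 273*(-3 - 12) = -3 - 273*(-15) = -3 + 4095 = 4092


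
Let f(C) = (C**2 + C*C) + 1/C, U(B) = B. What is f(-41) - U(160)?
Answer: 131281/41 ≈ 3202.0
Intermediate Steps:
f(C) = 1/C + 2*C**2 (f(C) = (C**2 + C**2) + 1/C = 2*C**2 + 1/C = 1/C + 2*C**2)
f(-41) - U(160) = (1 + 2*(-41)**3)/(-41) - 1*160 = -(1 + 2*(-68921))/41 - 160 = -(1 - 137842)/41 - 160 = -1/41*(-137841) - 160 = 137841/41 - 160 = 131281/41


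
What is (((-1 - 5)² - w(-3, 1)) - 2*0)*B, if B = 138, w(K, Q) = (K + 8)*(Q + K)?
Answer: 6348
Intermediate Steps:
w(K, Q) = (8 + K)*(K + Q)
(((-1 - 5)² - w(-3, 1)) - 2*0)*B = (((-1 - 5)² - ((-3)² + 8*(-3) + 8*1 - 3*1)) - 2*0)*138 = (((-6)² - (9 - 24 + 8 - 3)) + 0)*138 = ((36 - 1*(-10)) + 0)*138 = ((36 + 10) + 0)*138 = (46 + 0)*138 = 46*138 = 6348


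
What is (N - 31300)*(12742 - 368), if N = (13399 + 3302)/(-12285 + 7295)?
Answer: -966432298087/2495 ≈ -3.8735e+8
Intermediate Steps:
N = -16701/4990 (N = 16701/(-4990) = 16701*(-1/4990) = -16701/4990 ≈ -3.3469)
(N - 31300)*(12742 - 368) = (-16701/4990 - 31300)*(12742 - 368) = -156203701/4990*12374 = -966432298087/2495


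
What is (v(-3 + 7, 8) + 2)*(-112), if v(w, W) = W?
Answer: -1120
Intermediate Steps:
(v(-3 + 7, 8) + 2)*(-112) = (8 + 2)*(-112) = 10*(-112) = -1120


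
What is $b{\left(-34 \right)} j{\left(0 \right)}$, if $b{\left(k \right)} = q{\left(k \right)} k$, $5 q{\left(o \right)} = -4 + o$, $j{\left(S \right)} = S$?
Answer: $0$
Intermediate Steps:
$q{\left(o \right)} = - \frac{4}{5} + \frac{o}{5}$ ($q{\left(o \right)} = \frac{-4 + o}{5} = - \frac{4}{5} + \frac{o}{5}$)
$b{\left(k \right)} = k \left(- \frac{4}{5} + \frac{k}{5}\right)$ ($b{\left(k \right)} = \left(- \frac{4}{5} + \frac{k}{5}\right) k = k \left(- \frac{4}{5} + \frac{k}{5}\right)$)
$b{\left(-34 \right)} j{\left(0 \right)} = \frac{1}{5} \left(-34\right) \left(-4 - 34\right) 0 = \frac{1}{5} \left(-34\right) \left(-38\right) 0 = \frac{1292}{5} \cdot 0 = 0$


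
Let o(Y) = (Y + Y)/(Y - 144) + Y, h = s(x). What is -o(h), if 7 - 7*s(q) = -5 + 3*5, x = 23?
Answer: 997/2359 ≈ 0.42264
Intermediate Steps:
s(q) = -3/7 (s(q) = 1 - (-5 + 3*5)/7 = 1 - (-5 + 15)/7 = 1 - ⅐*10 = 1 - 10/7 = -3/7)
h = -3/7 ≈ -0.42857
o(Y) = Y + 2*Y/(-144 + Y) (o(Y) = (2*Y)/(-144 + Y) + Y = 2*Y/(-144 + Y) + Y = Y + 2*Y/(-144 + Y))
-o(h) = -(-3)*(-142 - 3/7)/(7*(-144 - 3/7)) = -(-3)*(-997)/(7*(-1011/7)*7) = -(-3)*(-7)*(-997)/(7*1011*7) = -1*(-997/2359) = 997/2359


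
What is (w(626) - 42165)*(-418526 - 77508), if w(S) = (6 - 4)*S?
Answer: 20294239042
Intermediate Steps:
w(S) = 2*S
(w(626) - 42165)*(-418526 - 77508) = (2*626 - 42165)*(-418526 - 77508) = (1252 - 42165)*(-496034) = -40913*(-496034) = 20294239042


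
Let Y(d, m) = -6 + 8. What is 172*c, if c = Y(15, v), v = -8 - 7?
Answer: 344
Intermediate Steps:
v = -15
Y(d, m) = 2
c = 2
172*c = 172*2 = 344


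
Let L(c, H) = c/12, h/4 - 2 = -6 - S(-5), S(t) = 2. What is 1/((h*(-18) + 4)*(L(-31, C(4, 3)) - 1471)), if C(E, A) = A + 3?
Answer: -3/1927447 ≈ -1.5565e-6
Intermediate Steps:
C(E, A) = 3 + A
h = -24 (h = 8 + 4*(-6 - 1*2) = 8 + 4*(-6 - 2) = 8 + 4*(-8) = 8 - 32 = -24)
L(c, H) = c/12 (L(c, H) = c*(1/12) = c/12)
1/((h*(-18) + 4)*(L(-31, C(4, 3)) - 1471)) = 1/((-24*(-18) + 4)*((1/12)*(-31) - 1471)) = 1/((432 + 4)*(-31/12 - 1471)) = 1/(436*(-17683/12)) = 1/(-1927447/3) = -3/1927447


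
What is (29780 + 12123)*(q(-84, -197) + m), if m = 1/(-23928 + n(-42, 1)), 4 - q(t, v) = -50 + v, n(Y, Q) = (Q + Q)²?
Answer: 251624288469/23924 ≈ 1.0518e+7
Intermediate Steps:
n(Y, Q) = 4*Q² (n(Y, Q) = (2*Q)² = 4*Q²)
q(t, v) = 54 - v (q(t, v) = 4 - (-50 + v) = 4 + (50 - v) = 54 - v)
m = -1/23924 (m = 1/(-23928 + 4*1²) = 1/(-23928 + 4*1) = 1/(-23928 + 4) = 1/(-23924) = -1/23924 ≈ -4.1799e-5)
(29780 + 12123)*(q(-84, -197) + m) = (29780 + 12123)*((54 - 1*(-197)) - 1/23924) = 41903*((54 + 197) - 1/23924) = 41903*(251 - 1/23924) = 41903*(6004923/23924) = 251624288469/23924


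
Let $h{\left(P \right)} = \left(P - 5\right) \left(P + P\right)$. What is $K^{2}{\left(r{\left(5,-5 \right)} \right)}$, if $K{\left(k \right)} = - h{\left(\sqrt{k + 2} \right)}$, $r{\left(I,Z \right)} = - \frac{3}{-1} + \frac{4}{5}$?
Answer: $\frac{17864}{25} - \frac{232 \sqrt{145}}{5} \approx 155.83$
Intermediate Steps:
$h{\left(P \right)} = 2 P \left(-5 + P\right)$ ($h{\left(P \right)} = \left(-5 + P\right) 2 P = 2 P \left(-5 + P\right)$)
$r{\left(I,Z \right)} = \frac{19}{5}$ ($r{\left(I,Z \right)} = \left(-3\right) \left(-1\right) + 4 \cdot \frac{1}{5} = 3 + \frac{4}{5} = \frac{19}{5}$)
$K{\left(k \right)} = - 2 \sqrt{2 + k} \left(-5 + \sqrt{2 + k}\right)$ ($K{\left(k \right)} = - 2 \sqrt{k + 2} \left(-5 + \sqrt{k + 2}\right) = - 2 \sqrt{2 + k} \left(-5 + \sqrt{2 + k}\right)$)
$K^{2}{\left(r{\left(5,-5 \right)} \right)} = \left(-4 - \frac{38}{5} + 10 \sqrt{2 + \frac{19}{5}}\right)^{2} = \left(-4 - \frac{38}{5} + 10 \sqrt{\frac{29}{5}}\right)^{2} = \left(-4 - \frac{38}{5} + 10 \frac{\sqrt{145}}{5}\right)^{2} = \left(-4 - \frac{38}{5} + 2 \sqrt{145}\right)^{2} = \left(- \frac{58}{5} + 2 \sqrt{145}\right)^{2}$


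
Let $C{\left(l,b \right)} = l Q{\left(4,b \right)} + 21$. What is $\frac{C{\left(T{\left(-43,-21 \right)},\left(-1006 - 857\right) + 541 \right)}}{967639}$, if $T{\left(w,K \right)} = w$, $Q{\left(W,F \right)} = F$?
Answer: $\frac{56867}{967639} \approx 0.058769$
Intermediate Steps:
$C{\left(l,b \right)} = 21 + b l$ ($C{\left(l,b \right)} = l b + 21 = b l + 21 = 21 + b l$)
$\frac{C{\left(T{\left(-43,-21 \right)},\left(-1006 - 857\right) + 541 \right)}}{967639} = \frac{21 + \left(\left(-1006 - 857\right) + 541\right) \left(-43\right)}{967639} = \left(21 + \left(-1863 + 541\right) \left(-43\right)\right) \frac{1}{967639} = \left(21 - -56846\right) \frac{1}{967639} = \left(21 + 56846\right) \frac{1}{967639} = 56867 \cdot \frac{1}{967639} = \frac{56867}{967639}$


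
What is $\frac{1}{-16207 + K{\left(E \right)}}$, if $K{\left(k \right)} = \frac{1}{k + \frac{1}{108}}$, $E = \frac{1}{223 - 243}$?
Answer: $- \frac{11}{178547} \approx -6.1608 \cdot 10^{-5}$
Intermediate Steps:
$E = - \frac{1}{20}$ ($E = \frac{1}{-20} = - \frac{1}{20} \approx -0.05$)
$K{\left(k \right)} = \frac{1}{\frac{1}{108} + k}$ ($K{\left(k \right)} = \frac{1}{k + \frac{1}{108}} = \frac{1}{\frac{1}{108} + k}$)
$\frac{1}{-16207 + K{\left(E \right)}} = \frac{1}{-16207 + \frac{108}{1 + 108 \left(- \frac{1}{20}\right)}} = \frac{1}{-16207 + \frac{108}{1 - \frac{27}{5}}} = \frac{1}{-16207 + \frac{108}{- \frac{22}{5}}} = \frac{1}{-16207 + 108 \left(- \frac{5}{22}\right)} = \frac{1}{-16207 - \frac{270}{11}} = \frac{1}{- \frac{178547}{11}} = - \frac{11}{178547}$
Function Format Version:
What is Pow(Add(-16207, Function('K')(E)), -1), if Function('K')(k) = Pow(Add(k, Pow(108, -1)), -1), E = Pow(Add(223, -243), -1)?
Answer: Rational(-11, 178547) ≈ -6.1608e-5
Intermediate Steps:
E = Rational(-1, 20) (E = Pow(-20, -1) = Rational(-1, 20) ≈ -0.050000)
Function('K')(k) = Pow(Add(Rational(1, 108), k), -1) (Function('K')(k) = Pow(Add(k, Rational(1, 108)), -1) = Pow(Add(Rational(1, 108), k), -1))
Pow(Add(-16207, Function('K')(E)), -1) = Pow(Add(-16207, Mul(108, Pow(Add(1, Mul(108, Rational(-1, 20))), -1))), -1) = Pow(Add(-16207, Mul(108, Pow(Add(1, Rational(-27, 5)), -1))), -1) = Pow(Add(-16207, Mul(108, Pow(Rational(-22, 5), -1))), -1) = Pow(Add(-16207, Mul(108, Rational(-5, 22))), -1) = Pow(Add(-16207, Rational(-270, 11)), -1) = Pow(Rational(-178547, 11), -1) = Rational(-11, 178547)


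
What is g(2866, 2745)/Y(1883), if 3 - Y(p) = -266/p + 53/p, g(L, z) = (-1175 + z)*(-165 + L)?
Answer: 3992496655/2931 ≈ 1.3622e+6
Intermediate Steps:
Y(p) = 3 + 213/p (Y(p) = 3 - (-266/p + 53/p) = 3 - (-213)/p = 3 + 213/p)
g(2866, 2745)/Y(1883) = (193875 - 1175*2866 - 165*2745 + 2866*2745)/(3 + 213/1883) = (193875 - 3367550 - 452925 + 7867170)/(3 + 213*(1/1883)) = 4240570/(3 + 213/1883) = 4240570/(5862/1883) = 4240570*(1883/5862) = 3992496655/2931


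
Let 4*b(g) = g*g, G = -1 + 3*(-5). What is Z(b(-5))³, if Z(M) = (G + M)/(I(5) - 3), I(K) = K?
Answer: -59319/512 ≈ -115.86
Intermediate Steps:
G = -16 (G = -1 - 15 = -16)
b(g) = g²/4 (b(g) = (g*g)/4 = g²/4)
Z(M) = -8 + M/2 (Z(M) = (-16 + M)/(5 - 3) = (-16 + M)/2 = (-16 + M)*(½) = -8 + M/2)
Z(b(-5))³ = (-8 + ((¼)*(-5)²)/2)³ = (-8 + ((¼)*25)/2)³ = (-8 + (½)*(25/4))³ = (-8 + 25/8)³ = (-39/8)³ = -59319/512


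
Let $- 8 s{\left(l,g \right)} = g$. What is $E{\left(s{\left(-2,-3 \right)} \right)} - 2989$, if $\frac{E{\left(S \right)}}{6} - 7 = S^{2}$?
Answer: $- \frac{94277}{32} \approx -2946.2$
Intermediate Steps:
$s{\left(l,g \right)} = - \frac{g}{8}$
$E{\left(S \right)} = 42 + 6 S^{2}$
$E{\left(s{\left(-2,-3 \right)} \right)} - 2989 = \left(42 + 6 \left(\left(- \frac{1}{8}\right) \left(-3\right)\right)^{2}\right) - 2989 = \left(42 + 6 \left(\frac{3}{8}\right)^{2}\right) - 2989 = \left(42 + 6 \cdot \frac{9}{64}\right) - 2989 = \left(42 + \frac{27}{32}\right) - 2989 = \frac{1371}{32} - 2989 = - \frac{94277}{32}$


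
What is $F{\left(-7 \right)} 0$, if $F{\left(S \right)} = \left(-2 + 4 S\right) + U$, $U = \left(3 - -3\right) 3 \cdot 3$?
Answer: $0$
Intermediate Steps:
$U = 54$ ($U = \left(3 + 3\right) 3 \cdot 3 = 6 \cdot 3 \cdot 3 = 18 \cdot 3 = 54$)
$F{\left(S \right)} = 52 + 4 S$ ($F{\left(S \right)} = \left(-2 + 4 S\right) + 54 = 52 + 4 S$)
$F{\left(-7 \right)} 0 = \left(52 + 4 \left(-7\right)\right) 0 = \left(52 - 28\right) 0 = 24 \cdot 0 = 0$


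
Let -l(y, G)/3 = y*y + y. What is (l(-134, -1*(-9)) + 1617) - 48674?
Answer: -100523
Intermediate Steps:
l(y, G) = -3*y - 3*y² (l(y, G) = -3*(y*y + y) = -3*(y² + y) = -3*(y + y²) = -3*y - 3*y²)
(l(-134, -1*(-9)) + 1617) - 48674 = (-3*(-134)*(1 - 134) + 1617) - 48674 = (-3*(-134)*(-133) + 1617) - 48674 = (-53466 + 1617) - 48674 = -51849 - 48674 = -100523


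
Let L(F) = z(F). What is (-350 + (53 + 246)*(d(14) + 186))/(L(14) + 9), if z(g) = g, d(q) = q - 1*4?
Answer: 58254/23 ≈ 2532.8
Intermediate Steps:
d(q) = -4 + q (d(q) = q - 4 = -4 + q)
L(F) = F
(-350 + (53 + 246)*(d(14) + 186))/(L(14) + 9) = (-350 + (53 + 246)*((-4 + 14) + 186))/(14 + 9) = (-350 + 299*(10 + 186))/23 = (-350 + 299*196)*(1/23) = (-350 + 58604)*(1/23) = 58254*(1/23) = 58254/23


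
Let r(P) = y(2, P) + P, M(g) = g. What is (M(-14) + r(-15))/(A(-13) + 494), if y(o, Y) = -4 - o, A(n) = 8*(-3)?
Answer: -7/94 ≈ -0.074468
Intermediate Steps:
A(n) = -24
r(P) = -6 + P (r(P) = (-4 - 1*2) + P = (-4 - 2) + P = -6 + P)
(M(-14) + r(-15))/(A(-13) + 494) = (-14 + (-6 - 15))/(-24 + 494) = (-14 - 21)/470 = -35*1/470 = -7/94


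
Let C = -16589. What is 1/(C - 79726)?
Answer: -1/96315 ≈ -1.0383e-5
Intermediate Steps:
1/(C - 79726) = 1/(-16589 - 79726) = 1/(-96315) = -1/96315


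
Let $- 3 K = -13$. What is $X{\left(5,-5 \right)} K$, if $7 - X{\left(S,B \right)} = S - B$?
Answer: $-13$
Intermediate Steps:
$X{\left(S,B \right)} = 7 + B - S$ ($X{\left(S,B \right)} = 7 - \left(S - B\right) = 7 + \left(B - S\right) = 7 + B - S$)
$K = \frac{13}{3}$ ($K = \left(- \frac{1}{3}\right) \left(-13\right) = \frac{13}{3} \approx 4.3333$)
$X{\left(5,-5 \right)} K = \left(7 - 5 - 5\right) \frac{13}{3} = \left(-3\right) \frac{13}{3} = -13$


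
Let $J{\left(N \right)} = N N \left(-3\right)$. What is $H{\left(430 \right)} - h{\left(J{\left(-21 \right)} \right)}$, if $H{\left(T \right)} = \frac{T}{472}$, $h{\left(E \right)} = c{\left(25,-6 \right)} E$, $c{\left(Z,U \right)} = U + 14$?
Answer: $\frac{2498039}{236} \approx 10585.0$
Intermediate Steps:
$J{\left(N \right)} = - 3 N^{2}$ ($J{\left(N \right)} = N^{2} \left(-3\right) = - 3 N^{2}$)
$c{\left(Z,U \right)} = 14 + U$
$h{\left(E \right)} = 8 E$ ($h{\left(E \right)} = \left(14 - 6\right) E = 8 E$)
$H{\left(T \right)} = \frac{T}{472}$ ($H{\left(T \right)} = T \frac{1}{472} = \frac{T}{472}$)
$H{\left(430 \right)} - h{\left(J{\left(-21 \right)} \right)} = \frac{1}{472} \cdot 430 - 8 \left(- 3 \left(-21\right)^{2}\right) = \frac{215}{236} - 8 \left(\left(-3\right) 441\right) = \frac{215}{236} - 8 \left(-1323\right) = \frac{215}{236} - -10584 = \frac{215}{236} + 10584 = \frac{2498039}{236}$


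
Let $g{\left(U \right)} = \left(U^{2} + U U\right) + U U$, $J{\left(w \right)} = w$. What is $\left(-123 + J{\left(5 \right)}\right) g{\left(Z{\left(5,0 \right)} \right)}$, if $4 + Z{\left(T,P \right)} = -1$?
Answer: $-8850$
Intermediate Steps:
$Z{\left(T,P \right)} = -5$ ($Z{\left(T,P \right)} = -4 - 1 = -5$)
$g{\left(U \right)} = 3 U^{2}$ ($g{\left(U \right)} = \left(U^{2} + U^{2}\right) + U^{2} = 2 U^{2} + U^{2} = 3 U^{2}$)
$\left(-123 + J{\left(5 \right)}\right) g{\left(Z{\left(5,0 \right)} \right)} = \left(-123 + 5\right) 3 \left(-5\right)^{2} = - 118 \cdot 3 \cdot 25 = \left(-118\right) 75 = -8850$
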